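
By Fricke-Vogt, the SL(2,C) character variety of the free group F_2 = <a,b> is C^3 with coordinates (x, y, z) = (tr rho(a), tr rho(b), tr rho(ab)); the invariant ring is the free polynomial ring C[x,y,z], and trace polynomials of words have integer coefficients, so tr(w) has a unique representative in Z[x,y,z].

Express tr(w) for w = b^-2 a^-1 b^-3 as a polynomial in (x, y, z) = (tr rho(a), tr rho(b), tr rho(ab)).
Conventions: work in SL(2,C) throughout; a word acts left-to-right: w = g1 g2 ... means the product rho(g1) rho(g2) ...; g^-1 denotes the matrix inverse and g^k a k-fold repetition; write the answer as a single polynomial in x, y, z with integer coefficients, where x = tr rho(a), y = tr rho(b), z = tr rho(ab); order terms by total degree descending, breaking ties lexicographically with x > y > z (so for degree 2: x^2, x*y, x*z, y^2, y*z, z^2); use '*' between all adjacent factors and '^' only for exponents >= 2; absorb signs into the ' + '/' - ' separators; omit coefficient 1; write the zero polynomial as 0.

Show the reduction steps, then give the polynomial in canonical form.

y^4*z - x*y^3 - 3*y^2*z + 2*x*y + z

trace(b^-1) = trace(b) = y
trace(b^-2) = trace(b^-1) trace(b) - trace(1) = y^2 - 2
trace(b^-3) = trace(b^-2) trace(b) - trace(b^-1) = y^3 - 3*y
so trace(b^-4) = trace(b^-3) trace(b) - trace(b^-2) = y^4 - 4*y^2 + 2
trace(b^-1 a) = trace(a) trace(b) - trace(a b) = x*y - z
reduce: trace(b^-1 a b^-1) = trace(b^-1 a) trace(b) - trace(b^-1 a b) = x*y^2 - y*z - x
trace(b^-2 a b^-1) = trace(b^-1 a b^-1) trace(b) - trace(b^-1 a) = x*y^3 - y^2*z - 2*x*y + z
trace(b^-4 a) = trace(b^-2 a b^-1) trace(b) - trace(b^-2 a) = x*y^4 - y^3*z - 3*x*y^2 + 2*y*z + x
so trace(a^-1 b^-4) = trace(b^-4) trace(a) - trace(b^-4 a) = y^3*z - x*y^2 - 2*y*z + x
trace(b^-2 a^-1) = trace(b^-1 a^-1) trace(b) - trace(b^-1 a^-1 b) = y*z - x
so trace(a^-1 b^-3) = trace(b^-2 a^-1) trace(b) - trace(b^-2 a^-1 b) = y^2*z - x*y - z
trace(b^-2 a^-1 b^-3) = trace(a^-1 b^-4) trace(b) - trace(a^-1 b^-3) = y^4*z - x*y^3 - 3*y^2*z + 2*x*y + z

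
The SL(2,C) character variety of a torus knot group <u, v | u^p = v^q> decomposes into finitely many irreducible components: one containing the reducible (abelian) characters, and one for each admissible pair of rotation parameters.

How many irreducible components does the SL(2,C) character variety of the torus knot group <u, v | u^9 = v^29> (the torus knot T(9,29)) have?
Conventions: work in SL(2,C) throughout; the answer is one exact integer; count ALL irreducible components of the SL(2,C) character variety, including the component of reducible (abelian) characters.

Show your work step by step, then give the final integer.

113

In the torus knot group T(9,29), u^9 = v^29 is central, so an irreducible representation sends it to +I or -I (Schur).
So on each irreducible component the traces are pinned: tr(u) = 2*cos(pi*alpha/9) with 1 <= alpha <= 8, tr(v) = 2*cos(pi*beta/29) with 1 <= beta <= 28.
u^9 = (-1)^alpha I and v^29 = (-1)^beta I must agree, so alpha and beta have equal parity.
Enumerate parity-matched pairs: 4*14 odd-odd plus 4*14 even-even gives 112.
components with irreducible characters: 112; plus the single component of reducible (abelian) characters: total 113.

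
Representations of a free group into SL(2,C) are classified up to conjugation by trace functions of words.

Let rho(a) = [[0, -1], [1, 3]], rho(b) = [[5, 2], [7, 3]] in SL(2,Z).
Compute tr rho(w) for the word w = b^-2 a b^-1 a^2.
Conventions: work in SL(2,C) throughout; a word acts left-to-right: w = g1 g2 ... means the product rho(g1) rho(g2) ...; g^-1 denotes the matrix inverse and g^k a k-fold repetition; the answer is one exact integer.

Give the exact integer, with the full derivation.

8160

rho(b^-1) = [[3, -2], [-7, 5]]
... * rho(b^-1) = [[3, -2], [-7, 5]]  ->  [[23, -16], [-56, 39]]
... * rho(a) = [[0, -1], [1, 3]]  ->  [[-16, -71], [39, 173]]
... * rho(b^-1) = [[3, -2], [-7, 5]]  ->  [[449, -323], [-1094, 787]]
... * rho(a) = [[0, -1], [1, 3]]  ->  [[-323, -1418], [787, 3455]]
... * rho(a) = [[0, -1], [1, 3]]  ->  [[-1418, -3931], [3455, 9578]]
tr = -1418 + 9578 = 8160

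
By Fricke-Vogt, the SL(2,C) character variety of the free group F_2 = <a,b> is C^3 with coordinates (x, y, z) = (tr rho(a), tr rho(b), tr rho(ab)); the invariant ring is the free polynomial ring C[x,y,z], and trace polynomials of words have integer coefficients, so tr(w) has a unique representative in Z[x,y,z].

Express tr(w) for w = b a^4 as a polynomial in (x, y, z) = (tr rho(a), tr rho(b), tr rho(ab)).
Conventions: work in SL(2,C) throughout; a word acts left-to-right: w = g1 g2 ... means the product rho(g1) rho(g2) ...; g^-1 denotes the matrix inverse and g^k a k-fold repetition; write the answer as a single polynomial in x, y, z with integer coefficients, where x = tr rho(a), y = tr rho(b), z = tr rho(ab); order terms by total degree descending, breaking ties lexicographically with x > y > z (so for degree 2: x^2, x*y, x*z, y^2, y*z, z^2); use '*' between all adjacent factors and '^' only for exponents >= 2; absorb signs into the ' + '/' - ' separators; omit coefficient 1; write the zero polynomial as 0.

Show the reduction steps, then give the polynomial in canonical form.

x^3*z - x^2*y - 2*x*z + y

trace(b a^2) = trace(a)*trace(b a) - trace(b) = x*z - y
trace(a b a^2) = trace(a)*trace(b a^2) - trace(b a) = x^2*z - x*y - z
apply: trace(b a^4) = trace(a)*trace(a b a^2) - trace(a b a) = x^3*z - x^2*y - 2*x*z + y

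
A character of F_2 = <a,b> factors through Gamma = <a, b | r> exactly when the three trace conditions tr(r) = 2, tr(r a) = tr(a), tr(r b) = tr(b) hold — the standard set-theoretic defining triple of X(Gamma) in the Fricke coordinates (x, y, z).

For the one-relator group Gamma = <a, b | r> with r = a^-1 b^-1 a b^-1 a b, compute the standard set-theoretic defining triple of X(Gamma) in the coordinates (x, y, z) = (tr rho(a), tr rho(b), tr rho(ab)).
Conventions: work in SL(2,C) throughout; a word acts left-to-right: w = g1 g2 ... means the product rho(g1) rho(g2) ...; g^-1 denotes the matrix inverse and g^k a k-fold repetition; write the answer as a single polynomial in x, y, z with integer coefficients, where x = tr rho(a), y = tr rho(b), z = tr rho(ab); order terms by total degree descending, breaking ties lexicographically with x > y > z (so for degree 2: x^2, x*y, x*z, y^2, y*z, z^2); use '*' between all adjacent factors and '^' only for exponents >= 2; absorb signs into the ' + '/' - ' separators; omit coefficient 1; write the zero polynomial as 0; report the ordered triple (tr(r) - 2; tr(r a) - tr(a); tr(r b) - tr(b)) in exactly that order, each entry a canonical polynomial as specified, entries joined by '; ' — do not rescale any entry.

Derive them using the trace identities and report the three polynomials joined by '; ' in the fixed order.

tr(a^2) = tr(a)*tr(a) - tr(1) = x^2 - 2
tr(a^2 b) = tr(a)*tr(b a) - tr(b) = x*z - y
apply: tr(a b^-1 a) = tr(a^2)*tr(b) - tr(a^2 b) = x^2*y - x*z - y
tr(a b a^2) = tr(a)*tr(a b a) - tr(a b) = x^2*z - x*y - z
tr(b a b a) = tr(b a)*tr(b a) - tr(1)   [split at repeated b] = z^2 - 2
apply: tr(b a b) = tr(b)*tr(a b) - tr(a) = y*z - x
use: tr(a b a^2 b) = tr(a)*tr(b a b a) - tr(b a b) = x*z^2 - y*z - x
use: tr(a b^-1 a b a) = tr(a b a^2)*tr(b) - tr(a b a^2 b) = x^2*y*z - x*y^2 - x*z^2 + x
tr(a b a b a b) = tr(a b)*tr(a b a b) - tr(a^-1 b^-1)   [split at repeated a] = z^3 - 3*z
tr(a b^-1 a b a b) = tr(a b a b a)*tr(b) - tr(a b a b a b) = x*y*z^2 - y^2*z - z^3 - x*y + 3*z
apply: tr(b^-1 a b^-1 a b a) = tr(a b^-1 a b a)*tr(b) - tr(a b^-1 a b a b) = x^2*y^2*z - x*y^3 - 2*x*y*z^2 + y^2*z + z^3 + 2*x*y - 3*z
tr(a^-1 b^-1 a b^-1 a b) = tr(b^-1 a b^-1 a b)*tr(a) - tr(b^-1 a b^-1 a b a) = -x^2*y^2*z + x^3*y + x*y^3 + 2*x*y*z^2 - x^2*z - y^2*z - z^3 - 3*x*y + 3*z
tr(a b^-1 a b) = tr(a b a)*tr(b) - tr(a b a b) = x*y*z - y^2 - z^2 + 2
tr(b^2) = tr(b)*tr(b) - tr(1) = y^2 - 2
apply: tr(b^2 a^2) = tr(a)*tr(b^2 a) - tr(b^2) = x*y*z - x^2 - y^2 + 2
tr(a b^2 a^2) = tr(a)*tr(b^2 a^2) - tr(b^2 a) = x^2*y*z - x^3 - x*y^2 - y*z + 3*x
tr(a b^2 a^2 b) = tr(b)*tr(a^2 b a b) - tr(a^2 b a) = x*y*z^2 - x^2*z - y^2*z + z
apply: tr(a b^-1 a b^2 a) = tr(a b^2 a^2)*tr(b) - tr(a b^2 a^2 b) = x^2*y^2*z - x^3*y - x*y^3 - x*y*z^2 + x^2*z + 3*x*y - z
tr(b^2 a b a) = tr(b)*tr(a b a b) - tr(a b a) = y*z^2 - x*z - y
apply: tr(b^2 a b) = tr(b)*tr(b a b) - tr(b a) = y^2*z - x*y - z
apply: tr(a b^2 a b a) = tr(a)*tr(b^2 a b a) - tr(b^2 a b) = x*y*z^2 - x^2*z - y^2*z + z
apply: tr(a b^2 a b a b) = tr(b)*tr(a b a b a b) - tr(a b a b a) = y*z^3 - x*z^2 - 2*y*z + x
tr(a b^-1 a b^2 a b) = tr(a b^2 a b a)*tr(b) - tr(a b^2 a b a b) = x*y^2*z^2 - x^2*y*z - y^3*z - y*z^3 + x*z^2 + 3*y*z - x
use: tr(b^-1 a b^-1 a b^2 a) = tr(a b^-1 a b^2 a)*tr(b) - tr(a b^-1 a b^2 a b) = x^2*y^3*z - x^3*y^2 - x*y^4 - 2*x*y^2*z^2 + 2*x^2*y*z + y^3*z + y*z^3 + 3*x*y^2 - x*z^2 - 4*y*z + x
use: tr(a^-1 b^-1 a b^-1 a b^2) = tr(b^-1 a b^-1 a b^2)*tr(a) - tr(b^-1 a b^-1 a b^2 a) = -x^2*y^3*z + x^3*y^2 + x*y^4 + 2*x*y^2*z^2 - x^2*y*z - y^3*z - y*z^3 - 4*x*y^2 + 4*y*z + x
assemble the triple (tr(r) - 2; tr(r a) - x; tr(r b) - y)

-x^2*y^2*z + x^3*y + x*y^3 + 2*x*y*z^2 - x^2*z - y^2*z - z^3 - 3*x*y + 3*z - 2; x^2*y - x*z - x - y; -x^2*y^3*z + x^3*y^2 + x*y^4 + 2*x*y^2*z^2 - x^2*y*z - y^3*z - y*z^3 - 4*x*y^2 + 4*y*z + x - y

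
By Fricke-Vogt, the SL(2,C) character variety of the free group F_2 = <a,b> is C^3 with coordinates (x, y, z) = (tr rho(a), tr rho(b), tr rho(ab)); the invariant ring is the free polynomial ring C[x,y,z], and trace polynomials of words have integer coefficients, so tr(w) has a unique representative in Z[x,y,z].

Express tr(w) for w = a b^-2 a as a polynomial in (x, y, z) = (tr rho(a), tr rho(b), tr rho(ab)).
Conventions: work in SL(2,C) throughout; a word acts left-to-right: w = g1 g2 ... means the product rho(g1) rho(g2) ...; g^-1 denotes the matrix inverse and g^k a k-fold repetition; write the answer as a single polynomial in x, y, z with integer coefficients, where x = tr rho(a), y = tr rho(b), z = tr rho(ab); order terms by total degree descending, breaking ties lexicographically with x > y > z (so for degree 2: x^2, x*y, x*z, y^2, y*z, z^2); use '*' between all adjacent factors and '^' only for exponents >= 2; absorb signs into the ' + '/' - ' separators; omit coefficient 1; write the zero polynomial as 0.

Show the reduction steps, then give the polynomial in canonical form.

x^2*y^2 - x*y*z - x^2 - y^2 + 2

tr(a^2) = tr(a) tr(a) - tr(1)   [square of a] = x^2 - 2
reduce: tr(a^2 b) = tr(a) tr(b a) - tr(b)   [square of a] = x*z - y
tr(a^2 b^-1) = tr(a^2) tr(b) - tr(a^2 b)   [inverse elimination on b] = x^2*y - x*z - y
tr(a b^-2 a) = tr(a^2 b^-1) tr(b) - tr(a^2)   [inverse elimination on b] = x^2*y^2 - x*y*z - x^2 - y^2 + 2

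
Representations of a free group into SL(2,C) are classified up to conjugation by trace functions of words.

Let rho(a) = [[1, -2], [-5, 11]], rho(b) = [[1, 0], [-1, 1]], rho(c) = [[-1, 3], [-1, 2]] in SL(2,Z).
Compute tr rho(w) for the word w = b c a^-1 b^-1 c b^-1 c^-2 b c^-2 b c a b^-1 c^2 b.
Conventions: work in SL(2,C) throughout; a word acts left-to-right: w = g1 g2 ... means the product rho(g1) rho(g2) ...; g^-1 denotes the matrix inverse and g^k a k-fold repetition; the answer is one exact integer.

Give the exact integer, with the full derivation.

rho(b) = [[1, 0], [-1, 1]]
... * rho(c) = [[-1, 3], [-1, 2]]  ->  [[-1, 3], [0, -1]]
... * rho(a^-1) = [[11, 2], [5, 1]]  ->  [[4, 1], [-5, -1]]
... * rho(b^-1) = [[1, 0], [1, 1]]  ->  [[5, 1], [-6, -1]]
... * rho(c) = [[-1, 3], [-1, 2]]  ->  [[-6, 17], [7, -20]]
... * rho(b^-1) = [[1, 0], [1, 1]]  ->  [[11, 17], [-13, -20]]
... * rho(c^-1) = [[2, -3], [1, -1]]  ->  [[39, -50], [-46, 59]]
... * rho(c^-1) = [[2, -3], [1, -1]]  ->  [[28, -67], [-33, 79]]
... * rho(b) = [[1, 0], [-1, 1]]  ->  [[95, -67], [-112, 79]]
... * rho(c^-1) = [[2, -3], [1, -1]]  ->  [[123, -218], [-145, 257]]
... * rho(c^-1) = [[2, -3], [1, -1]]  ->  [[28, -151], [-33, 178]]
... * rho(b) = [[1, 0], [-1, 1]]  ->  [[179, -151], [-211, 178]]
... * rho(c) = [[-1, 3], [-1, 2]]  ->  [[-28, 235], [33, -277]]
... * rho(a) = [[1, -2], [-5, 11]]  ->  [[-1203, 2641], [1418, -3113]]
... * rho(b^-1) = [[1, 0], [1, 1]]  ->  [[1438, 2641], [-1695, -3113]]
... * rho(c) = [[-1, 3], [-1, 2]]  ->  [[-4079, 9596], [4808, -11311]]
... * rho(c) = [[-1, 3], [-1, 2]]  ->  [[-5517, 6955], [6503, -8198]]
... * rho(b) = [[1, 0], [-1, 1]]  ->  [[-12472, 6955], [14701, -8198]]
tr = -12472 + -8198 = -20670

-20670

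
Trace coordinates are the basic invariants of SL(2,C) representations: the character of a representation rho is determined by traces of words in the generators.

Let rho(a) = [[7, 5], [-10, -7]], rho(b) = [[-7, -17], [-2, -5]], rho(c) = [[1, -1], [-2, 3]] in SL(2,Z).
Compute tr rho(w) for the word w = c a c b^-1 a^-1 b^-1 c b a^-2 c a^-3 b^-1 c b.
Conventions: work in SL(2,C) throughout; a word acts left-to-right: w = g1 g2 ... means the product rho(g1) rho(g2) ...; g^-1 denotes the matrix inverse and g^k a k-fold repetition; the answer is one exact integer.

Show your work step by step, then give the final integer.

17885155424

rho(c) = [[1, -1], [-2, 3]]
... * rho(a) = [[7, 5], [-10, -7]]  ->  [[17, 12], [-44, -31]]
... * rho(c) = [[1, -1], [-2, 3]]  ->  [[-7, 19], [18, -49]]
... * rho(b^-1) = [[-5, 17], [2, -7]]  ->  [[73, -252], [-188, 649]]
... * rho(a^-1) = [[-7, -5], [10, 7]]  ->  [[-3031, -2129], [7806, 5483]]
... * rho(b^-1) = [[-5, 17], [2, -7]]  ->  [[10897, -36624], [-28064, 94321]]
... * rho(c) = [[1, -1], [-2, 3]]  ->  [[84145, -120769], [-216706, 311027]]
... * rho(b) = [[-7, -17], [-2, -5]]  ->  [[-347477, -826620], [894888, 2128867]]
... * rho(a^-1) = [[-7, -5], [10, 7]]  ->  [[-5833861, -4048955], [15024454, 10427629]]
... * rho(a^-1) = [[-7, -5], [10, 7]]  ->  [[347477, 826620], [-894888, -2128867]]
... * rho(c) = [[1, -1], [-2, 3]]  ->  [[-1305763, 2132383], [3362846, -5491713]]
... * rho(a^-1) = [[-7, -5], [10, 7]]  ->  [[30464171, 21455496], [-78457052, -55256221]]
... * rho(a^-1) = [[-7, -5], [10, 7]]  ->  [[1305763, -2132383], [-3362846, 5491713]]
... * rho(a^-1) = [[-7, -5], [10, 7]]  ->  [[-30464171, -21455496], [78457052, 55256221]]
... * rho(b^-1) = [[-5, 17], [2, -7]]  ->  [[109409863, -367702435], [-281772818, 946976337]]
... * rho(c) = [[1, -1], [-2, 3]]  ->  [[844814733, -1212517168], [-2175725492, 3122701829]]
... * rho(b) = [[-7, -17], [-2, -5]]  ->  [[-3488668795, -8299264621], [8984674786, 21373824219]]
tr = -3488668795 + 21373824219 = 17885155424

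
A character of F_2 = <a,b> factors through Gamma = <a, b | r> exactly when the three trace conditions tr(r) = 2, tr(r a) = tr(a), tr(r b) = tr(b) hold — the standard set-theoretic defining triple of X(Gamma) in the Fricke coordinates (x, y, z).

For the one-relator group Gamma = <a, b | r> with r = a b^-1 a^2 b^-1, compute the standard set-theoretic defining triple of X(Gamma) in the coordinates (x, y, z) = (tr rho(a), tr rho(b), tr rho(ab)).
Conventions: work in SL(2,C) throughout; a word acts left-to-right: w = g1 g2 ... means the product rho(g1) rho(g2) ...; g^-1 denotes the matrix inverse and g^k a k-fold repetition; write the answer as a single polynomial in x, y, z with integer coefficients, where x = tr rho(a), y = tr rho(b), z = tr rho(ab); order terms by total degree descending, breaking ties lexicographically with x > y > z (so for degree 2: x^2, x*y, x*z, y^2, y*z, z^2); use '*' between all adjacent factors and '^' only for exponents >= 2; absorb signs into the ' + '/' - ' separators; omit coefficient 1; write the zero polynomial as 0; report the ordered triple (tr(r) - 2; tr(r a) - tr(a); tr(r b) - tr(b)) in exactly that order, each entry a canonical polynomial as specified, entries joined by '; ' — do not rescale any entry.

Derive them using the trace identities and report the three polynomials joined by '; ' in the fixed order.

x^3*y^2 - 2*x^2*y*z - x*y^2 + x*z^2 + y*z - x - 2; x^4*y^2 - 2*x^3*y*z - 2*x^2*y^2 + x^2*z^2 + 2*x*y*z + y^2 - x - 2; x^3*y - x^2*z - 2*x*y - y + z

trace(a^2) = trace(a)*trace(a) - trace(1)   [square of a] = x^2 - 2
next, trace(a^3) = trace(a)*trace(a^2) - trace(a)   [square of a] = x^3 - 3*x
trace(b a^2) = trace(a)*trace(b a) - trace(b)   [square of a] = x*z - y
and trace(a^3 b) = trace(a)*trace(b a^2) - trace(b a)   [square of a] = x^2*z - x*y - z
trace(a b^-1 a^2) = trace(a^3)*trace(b) - trace(a^3 b)   [inverse elimination on b] = x^3*y - x^2*z - 2*x*y + z
trace(b a b a) = trace(a b)*trace(a b) - trace(1)   [split at a repeated a] = z^2 - 2
trace(b a b) = trace(b)*trace(a b) - trace(a)   [square of b] = y*z - x
trace(a^2 b a b) = trace(a)*trace(b a b a) - trace(b a b)   [square of a] = x*z^2 - y*z - x
next, trace(a b^-1 a^2 b) = trace(a^2 b a)*trace(b) - trace(a^2 b a b)   [inverse elimination on b] = x^2*y*z - x*y^2 - x*z^2 + x
trace(a b^-1 a^2 b^-1) = trace(a b^-1 a^2)*trace(b) - trace(a b^-1 a^2 b)   [inverse elimination on b] = x^3*y^2 - 2*x^2*y*z - x*y^2 + x*z^2 + y*z - x
and trace(a^4) = trace(a)*trace(a^3) - trace(a^2)  (reduce the a square) = x^4 - 4*x^2 + 2
next, trace(a^4 b) = trace(a)*trace(a b a^2) - trace(a b a)  (reduce the a square) = x^3*z - x^2*y - 2*x*z + y
trace(a^2 b^-1 a^2) = trace(a^4)*trace(b) - trace(a^4 b)  (eliminate b^-1) = x^4*y - x^3*z - 3*x^2*y + 2*x*z + y
trace(b a^2 b) = trace(b)*trace(a^2 b) - trace(a^2)  (reduce the b square) = x*y*z - x^2 - y^2 + 2
trace(a^2 b a^2 b) = trace(a)*trace(b a^2 b a) - trace(b a^2 b)  (reduce the a square) = x^2*z^2 - 2*x*y*z + y^2 - 2
next, trace(a^2 b^-1 a^2 b) = trace(a^2 b a^2)*trace(b) - trace(a^2 b a^2 b)  (eliminate b^-1) = x^3*y*z - x^2*y^2 - x^2*z^2 + 2
and trace(a b^-1 a^2 b^-1 a) = trace(a^2 b^-1 a^2)*trace(b) - trace(a^2 b^-1 a^2 b)  (eliminate b^-1) = x^4*y^2 - 2*x^3*y*z - 2*x^2*y^2 + x^2*z^2 + 2*x*y*z + y^2 - 2
assemble the triple (trace(r) - 2; trace(r a) - x; trace(r b) - y)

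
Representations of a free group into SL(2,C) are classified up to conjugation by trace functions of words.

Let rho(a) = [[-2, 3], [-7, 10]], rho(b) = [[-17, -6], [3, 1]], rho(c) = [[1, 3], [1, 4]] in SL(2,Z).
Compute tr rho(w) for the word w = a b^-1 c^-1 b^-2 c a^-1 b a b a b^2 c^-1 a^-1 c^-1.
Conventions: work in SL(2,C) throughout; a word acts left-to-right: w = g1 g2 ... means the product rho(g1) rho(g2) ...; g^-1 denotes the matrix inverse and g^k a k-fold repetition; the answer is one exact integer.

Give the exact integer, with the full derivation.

137392281462386

rho(a) = [[-2, 3], [-7, 10]]
... * rho(b^-1) = [[1, 6], [-3, -17]]  ->  [[-11, -63], [-37, -212]]
... * rho(c^-1) = [[4, -3], [-1, 1]]  ->  [[19, -30], [64, -101]]
... * rho(b^-1) = [[1, 6], [-3, -17]]  ->  [[109, 624], [367, 2101]]
... * rho(b^-1) = [[1, 6], [-3, -17]]  ->  [[-1763, -9954], [-5936, -33515]]
... * rho(c) = [[1, 3], [1, 4]]  ->  [[-11717, -45105], [-39451, -151868]]
... * rho(a^-1) = [[10, -3], [7, -2]]  ->  [[-432905, 125361], [-1457586, 422089]]
... * rho(b) = [[-17, -6], [3, 1]]  ->  [[7735468, 2722791], [26045229, 9167605]]
... * rho(a) = [[-2, 3], [-7, 10]]  ->  [[-34530473, 50434314], [-116263693, 169811737]]
... * rho(b) = [[-17, -6], [3, 1]]  ->  [[738320983, 257617152], [2485917992, 867393895]]
... * rho(a) = [[-2, 3], [-7, 10]]  ->  [[-3279962030, 4791134469], [-11043593249, 16131692926]]
... * rho(b) = [[-17, -6], [3, 1]]  ->  [[70132757917, 24470906649], [236136164011, 82393252420]]
... * rho(b) = [[-17, -6], [3, 1]]  ->  [[-1118844164642, -396325640853], [-3767135030927, -1334423731646]]
... * rho(c^-1) = [[4, -3], [-1, 1]]  ->  [[-4079051017715, 2960206853073], [-13734116392062, 9966981361135]]
... * rho(a^-1) = [[10, -3], [7, -2]]  ->  [[-20069062205639, 6316739346999], [-67572294392675, 21268386453916]]
... * rho(c^-1) = [[4, -3], [-1, 1]]  ->  [[-86592988169555, 66523925963916], [-291557564024616, 223985269631941]]
tr = -86592988169555 + 223985269631941 = 137392281462386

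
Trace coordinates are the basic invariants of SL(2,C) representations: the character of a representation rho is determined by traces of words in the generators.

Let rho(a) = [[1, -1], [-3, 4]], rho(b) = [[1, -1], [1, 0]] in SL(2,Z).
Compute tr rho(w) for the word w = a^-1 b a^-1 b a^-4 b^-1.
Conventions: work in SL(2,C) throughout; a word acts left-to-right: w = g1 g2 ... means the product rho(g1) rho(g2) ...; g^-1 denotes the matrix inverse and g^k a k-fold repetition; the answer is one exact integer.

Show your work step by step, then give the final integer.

1049

rho(a^-1) = [[4, 1], [3, 1]]
... * rho(b) = [[1, -1], [1, 0]]  ->  [[5, -4], [4, -3]]
... * rho(a^-1) = [[4, 1], [3, 1]]  ->  [[8, 1], [7, 1]]
... * rho(b) = [[1, -1], [1, 0]]  ->  [[9, -8], [8, -7]]
... * rho(a^-1) = [[4, 1], [3, 1]]  ->  [[12, 1], [11, 1]]
... * rho(a^-1) = [[4, 1], [3, 1]]  ->  [[51, 13], [47, 12]]
... * rho(a^-1) = [[4, 1], [3, 1]]  ->  [[243, 64], [224, 59]]
... * rho(a^-1) = [[4, 1], [3, 1]]  ->  [[1164, 307], [1073, 283]]
... * rho(b^-1) = [[0, 1], [-1, 1]]  ->  [[-307, 1471], [-283, 1356]]
tr = -307 + 1356 = 1049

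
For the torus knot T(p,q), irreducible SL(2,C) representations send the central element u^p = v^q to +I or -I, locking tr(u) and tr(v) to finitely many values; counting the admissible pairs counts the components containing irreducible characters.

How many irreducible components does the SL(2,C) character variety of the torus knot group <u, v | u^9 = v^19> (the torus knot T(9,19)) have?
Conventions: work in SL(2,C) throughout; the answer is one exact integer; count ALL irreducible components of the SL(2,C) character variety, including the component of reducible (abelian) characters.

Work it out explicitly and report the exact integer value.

73

In the torus knot group T(9,19), u^9 = v^19 is central, so an irreducible representation sends it to +I or -I (Schur).
So on each irreducible component the traces are pinned: tr(u) = 2*cos(pi*alpha/9) with 1 <= alpha <= 8, tr(v) = 2*cos(pi*beta/19) with 1 <= beta <= 18.
The two central values (-1)^alpha I and (-1)^beta I must be the same matrix, so alpha and beta share a parity.
Enumerate parity-matched pairs: 4*9 odd-odd plus 4*9 even-even gives 72.
That is 72 components of irreducible characters, and with the reducible (abelian) component the total is 73.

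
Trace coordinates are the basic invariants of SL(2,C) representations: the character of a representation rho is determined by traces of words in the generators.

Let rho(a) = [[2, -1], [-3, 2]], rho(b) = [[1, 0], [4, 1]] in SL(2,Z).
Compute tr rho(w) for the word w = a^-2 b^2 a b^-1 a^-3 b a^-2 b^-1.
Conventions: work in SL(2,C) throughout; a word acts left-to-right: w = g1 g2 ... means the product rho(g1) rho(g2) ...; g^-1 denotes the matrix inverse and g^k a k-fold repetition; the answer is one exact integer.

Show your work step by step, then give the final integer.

-31586

rho(a^-1) = [[2, 1], [3, 2]]
... * rho(a^-1) = [[2, 1], [3, 2]]  ->  [[7, 4], [12, 7]]
... * rho(b) = [[1, 0], [4, 1]]  ->  [[23, 4], [40, 7]]
... * rho(b) = [[1, 0], [4, 1]]  ->  [[39, 4], [68, 7]]
... * rho(a) = [[2, -1], [-3, 2]]  ->  [[66, -31], [115, -54]]
... * rho(b^-1) = [[1, 0], [-4, 1]]  ->  [[190, -31], [331, -54]]
... * rho(a^-1) = [[2, 1], [3, 2]]  ->  [[287, 128], [500, 223]]
... * rho(a^-1) = [[2, 1], [3, 2]]  ->  [[958, 543], [1669, 946]]
... * rho(a^-1) = [[2, 1], [3, 2]]  ->  [[3545, 2044], [6176, 3561]]
... * rho(b) = [[1, 0], [4, 1]]  ->  [[11721, 2044], [20420, 3561]]
... * rho(a^-1) = [[2, 1], [3, 2]]  ->  [[29574, 15809], [51523, 27542]]
... * rho(a^-1) = [[2, 1], [3, 2]]  ->  [[106575, 61192], [185672, 106607]]
... * rho(b^-1) = [[1, 0], [-4, 1]]  ->  [[-138193, 61192], [-240756, 106607]]
tr = -138193 + 106607 = -31586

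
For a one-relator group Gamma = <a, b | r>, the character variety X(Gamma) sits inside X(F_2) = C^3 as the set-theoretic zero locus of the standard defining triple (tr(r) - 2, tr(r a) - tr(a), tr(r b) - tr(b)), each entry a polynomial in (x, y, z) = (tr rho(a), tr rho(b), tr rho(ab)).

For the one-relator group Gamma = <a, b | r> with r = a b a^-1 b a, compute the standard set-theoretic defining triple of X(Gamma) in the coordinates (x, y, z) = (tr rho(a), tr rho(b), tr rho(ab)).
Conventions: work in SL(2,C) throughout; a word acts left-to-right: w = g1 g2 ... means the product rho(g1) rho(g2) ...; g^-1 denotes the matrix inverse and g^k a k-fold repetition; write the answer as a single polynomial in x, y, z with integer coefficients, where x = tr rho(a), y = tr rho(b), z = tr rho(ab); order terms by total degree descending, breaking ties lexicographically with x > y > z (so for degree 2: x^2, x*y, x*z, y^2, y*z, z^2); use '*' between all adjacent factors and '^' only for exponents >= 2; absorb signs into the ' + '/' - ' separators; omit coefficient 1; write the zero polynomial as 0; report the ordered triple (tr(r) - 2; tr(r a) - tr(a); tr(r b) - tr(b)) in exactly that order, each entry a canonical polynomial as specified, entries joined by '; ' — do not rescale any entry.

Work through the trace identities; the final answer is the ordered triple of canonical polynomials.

x^2*y*z - x^3 - x*y^2 - x*z^2 + y*z + 3*x - 2; x^3*y*z - x^4 - x^2*y^2 - x^2*z^2 + 4*x^2 + z^2 - x - 2; x*y*z^2 - x^2*z - z^3 - x*y - y + 3*z

trace(a^2 b) = trace(a)*trace(b a) - trace(b) = x*z - y
trace(a^2) = trace(a)*trace(a) - trace(1) = x^2 - 2
trace(b a^2 b) = trace(b)*trace(a^2 b) - trace(a^2) = x*y*z - x^2 - y^2 + 2
trace(b a b a) = trace(b a)*trace(b a) - trace(1) = z^2 - 2
trace(b a b) = trace(b)*trace(a b) - trace(a) = y*z - x
trace(b a^2 b a) = trace(a)*trace(b a b a) - trace(b a b) = x*z^2 - y*z - x
trace(a b a^-1 b a) = trace(b a^2 b)*trace(a) - trace(b a^2 b a) = x^2*y*z - x^3 - x*y^2 - x*z^2 + y*z + 3*x
trace(b a^3 b) = trace(a)*trace(b^2 a^2) - trace(b^2 a) = x^2*y*z - x^3 - x*y^2 - y*z + 3*x
trace(b a^3 b a) = trace(a)*trace(b a b a^2) - trace(b a b a) = x^2*z^2 - x*y*z - x^2 - z^2 + 2
trace(a b a^-1 b a^2) = trace(b a^3 b)*trace(a) - trace(b a^3 b a) = x^3*y*z - x^4 - x^2*y^2 - x^2*z^2 + 4*x^2 + z^2 - 2
trace(b a b a b) = trace(b)*trace(a b a b) - trace(a b a)   [square of b] = y*z^2 - x*z - y
trace(b a b a b a) = trace(a b a b)*trace(a b) - trace(b a)   [split at a repeated a] = z^3 - 3*z
trace(a b a^-1 b a b) = trace(b a b a b)*trace(a) - trace(b a b a b a)   [inverse elimination on a] = x*y*z^2 - x^2*z - z^3 - x*y + 3*z
assemble the triple (trace(r) - 2; trace(r a) - x; trace(r b) - y)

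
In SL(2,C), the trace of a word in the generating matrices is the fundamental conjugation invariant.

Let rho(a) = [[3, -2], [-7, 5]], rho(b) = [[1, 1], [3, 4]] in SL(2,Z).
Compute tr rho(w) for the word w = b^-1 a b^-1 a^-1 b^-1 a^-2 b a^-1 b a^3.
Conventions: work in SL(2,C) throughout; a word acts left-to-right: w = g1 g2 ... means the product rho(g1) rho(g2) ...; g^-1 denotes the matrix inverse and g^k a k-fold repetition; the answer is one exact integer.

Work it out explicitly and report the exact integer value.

-975239995

rho(b^-1) = [[4, -1], [-3, 1]]
... * rho(a) = [[3, -2], [-7, 5]]  ->  [[19, -13], [-16, 11]]
... * rho(b^-1) = [[4, -1], [-3, 1]]  ->  [[115, -32], [-97, 27]]
... * rho(a^-1) = [[5, 2], [7, 3]]  ->  [[351, 134], [-296, -113]]
... * rho(b^-1) = [[4, -1], [-3, 1]]  ->  [[1002, -217], [-845, 183]]
... * rho(a^-1) = [[5, 2], [7, 3]]  ->  [[3491, 1353], [-2944, -1141]]
... * rho(a^-1) = [[5, 2], [7, 3]]  ->  [[26926, 11041], [-22707, -9311]]
... * rho(b) = [[1, 1], [3, 4]]  ->  [[60049, 71090], [-50640, -59951]]
... * rho(a^-1) = [[5, 2], [7, 3]]  ->  [[797875, 333368], [-672857, -281133]]
... * rho(b) = [[1, 1], [3, 4]]  ->  [[1797979, 2131347], [-1516256, -1797389]]
... * rho(a) = [[3, -2], [-7, 5]]  ->  [[-9525492, 7060777], [8032955, -5954433]]
... * rho(a) = [[3, -2], [-7, 5]]  ->  [[-78001915, 54354869], [65779896, -45838075]]
... * rho(a) = [[3, -2], [-7, 5]]  ->  [[-614489828, 427778175], [518206213, -360750167]]
tr = -614489828 + -360750167 = -975239995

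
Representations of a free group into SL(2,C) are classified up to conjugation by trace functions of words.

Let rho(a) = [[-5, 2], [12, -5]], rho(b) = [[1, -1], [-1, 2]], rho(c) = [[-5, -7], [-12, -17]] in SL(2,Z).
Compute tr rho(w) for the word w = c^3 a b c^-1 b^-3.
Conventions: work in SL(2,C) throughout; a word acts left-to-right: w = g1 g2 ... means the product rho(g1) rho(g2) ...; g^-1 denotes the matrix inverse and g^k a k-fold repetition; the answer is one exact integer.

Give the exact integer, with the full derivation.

31900125

rho(c) = [[-5, -7], [-12, -17]]
... * rho(c) = [[-5, -7], [-12, -17]]  ->  [[109, 154], [264, 373]]
... * rho(c) = [[-5, -7], [-12, -17]]  ->  [[-2393, -3381], [-5796, -8189]]
... * rho(a) = [[-5, 2], [12, -5]]  ->  [[-28607, 12119], [-69288, 29353]]
... * rho(b) = [[1, -1], [-1, 2]]  ->  [[-40726, 52845], [-98641, 127994]]
... * rho(c^-1) = [[-17, 7], [12, -5]]  ->  [[1326482, -549307], [3212825, -1330457]]
... * rho(b^-1) = [[2, 1], [1, 1]]  ->  [[2103657, 777175], [5095193, 1882368]]
... * rho(b^-1) = [[2, 1], [1, 1]]  ->  [[4984489, 2880832], [12072754, 6977561]]
... * rho(b^-1) = [[2, 1], [1, 1]]  ->  [[12849810, 7865321], [31123069, 19050315]]
tr = 12849810 + 19050315 = 31900125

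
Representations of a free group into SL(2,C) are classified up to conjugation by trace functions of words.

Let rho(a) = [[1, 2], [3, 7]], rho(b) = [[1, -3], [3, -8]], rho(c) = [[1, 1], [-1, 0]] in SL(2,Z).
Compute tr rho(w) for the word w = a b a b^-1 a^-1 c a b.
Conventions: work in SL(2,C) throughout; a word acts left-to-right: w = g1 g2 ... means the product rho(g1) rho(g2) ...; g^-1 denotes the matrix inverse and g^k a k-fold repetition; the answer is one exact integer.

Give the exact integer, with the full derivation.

rho(a) = [[1, 2], [3, 7]]
... * rho(b) = [[1, -3], [3, -8]]  ->  [[7, -19], [24, -65]]
... * rho(a) = [[1, 2], [3, 7]]  ->  [[-50, -119], [-171, -407]]
... * rho(b^-1) = [[-8, 3], [-3, 1]]  ->  [[757, -269], [2589, -920]]
... * rho(a^-1) = [[7, -2], [-3, 1]]  ->  [[6106, -1783], [20883, -6098]]
... * rho(c) = [[1, 1], [-1, 0]]  ->  [[7889, 6106], [26981, 20883]]
... * rho(a) = [[1, 2], [3, 7]]  ->  [[26207, 58520], [89630, 200143]]
... * rho(b) = [[1, -3], [3, -8]]  ->  [[201767, -546781], [690059, -1870034]]
tr = 201767 + -1870034 = -1668267

-1668267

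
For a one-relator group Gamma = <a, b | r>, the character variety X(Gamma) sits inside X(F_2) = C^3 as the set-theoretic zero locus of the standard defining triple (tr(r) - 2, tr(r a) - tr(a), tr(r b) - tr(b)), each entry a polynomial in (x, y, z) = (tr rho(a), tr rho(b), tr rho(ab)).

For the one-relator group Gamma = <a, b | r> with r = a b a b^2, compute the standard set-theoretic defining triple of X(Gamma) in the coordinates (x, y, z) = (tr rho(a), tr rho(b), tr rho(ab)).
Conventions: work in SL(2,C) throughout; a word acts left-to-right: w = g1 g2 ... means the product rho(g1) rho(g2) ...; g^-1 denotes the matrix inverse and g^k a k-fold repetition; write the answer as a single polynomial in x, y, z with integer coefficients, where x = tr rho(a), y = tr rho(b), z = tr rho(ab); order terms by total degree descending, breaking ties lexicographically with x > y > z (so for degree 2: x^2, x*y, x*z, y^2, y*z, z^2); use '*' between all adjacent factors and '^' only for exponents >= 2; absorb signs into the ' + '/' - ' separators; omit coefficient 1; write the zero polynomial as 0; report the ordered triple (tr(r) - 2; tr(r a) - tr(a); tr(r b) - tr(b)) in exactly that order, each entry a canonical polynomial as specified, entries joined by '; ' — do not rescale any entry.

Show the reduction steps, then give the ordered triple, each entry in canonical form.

y*z^2 - x*z - y - 2; x*y*z^2 - x^2*z - y^2*z - x + z; y^2*z^2 - x*y*z - y^2 - z^2 - y + 2

reduce: tr(a b a b) = tr(a b) tr(a b) - tr(1) = z^2 - 2
so tr(a b a) = tr(a) tr(b a) - tr(b) = x*z - y
tr(a b a b^2) = tr(b) tr(a b a b) - tr(a b a) = y*z^2 - x*z - y
tr(b a b) = tr(b) tr(a b) - tr(a)   [square of b] = y*z - x
tr(a^2 b a b) = tr(a) tr(b a b a) - tr(b a b)   [square of a] = x*z^2 - y*z - x
tr(a^2 b a) = tr(a) tr(a b a) - tr(a b)   [square of a] = x^2*z - x*y - z
reduce: tr(a b a b^2 a) = tr(b) tr(a^2 b a b) - tr(a^2 b a)   [square of b] = x*y*z^2 - x^2*z - y^2*z + z
so tr(a b a b^3) = tr(b) tr(b a b a b) - tr(b a b a)  (reduce the b square) = y^2*z^2 - x*y*z - y^2 - z^2 + 2
assemble the triple (tr(r) - 2; tr(r a) - x; tr(r b) - y)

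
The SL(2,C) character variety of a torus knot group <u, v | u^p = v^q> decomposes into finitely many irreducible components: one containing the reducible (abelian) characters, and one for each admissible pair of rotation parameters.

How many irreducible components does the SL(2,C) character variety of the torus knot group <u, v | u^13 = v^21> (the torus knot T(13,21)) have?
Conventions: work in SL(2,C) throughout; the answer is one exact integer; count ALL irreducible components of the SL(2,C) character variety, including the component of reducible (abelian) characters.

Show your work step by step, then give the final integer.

In the torus knot group T(13,21), u^13 = v^21 is central, so an irreducible representation sends it to +I or -I (Schur).
This locks tr(u) to 2*cos(pi*alpha/13), alpha in 1..12, and tr(v) to 2*cos(pi*beta/21), beta in 1..20, on each component of irreducible characters.
Consistency of u^13 = (-1)^alpha I with v^21 = (-1)^beta I forces alpha = beta (mod 2).
count pairs: odd alpha (6 choices) x odd beta (10), plus even alpha (6) x even beta (10): 6*10 + 6*10 = 120.
Total: 120 irreducible-character components + 1 reducible (abelian) component = 121.

121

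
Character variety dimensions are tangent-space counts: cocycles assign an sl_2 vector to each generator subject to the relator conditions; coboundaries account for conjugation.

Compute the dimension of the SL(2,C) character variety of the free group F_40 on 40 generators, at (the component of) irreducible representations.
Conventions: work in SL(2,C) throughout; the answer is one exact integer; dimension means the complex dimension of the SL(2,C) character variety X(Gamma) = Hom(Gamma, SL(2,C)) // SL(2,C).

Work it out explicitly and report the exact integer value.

Here Gamma is free of rank 40 — no relator constrains a cocycle.
Z^1(Gamma, Ad rho) = (sl_2)^40: a cocycle is a free choice of one sl_2 vector per generator, so dim Z^1 = 3*40 = 120.
At an irreducible rho the centralizer of the image in sl_2 is 0, so the coboundary map sl_2 -> Z^1 is injective: dim B^1 = 3.
Therefore dim X = 120 - 3 = 117.

117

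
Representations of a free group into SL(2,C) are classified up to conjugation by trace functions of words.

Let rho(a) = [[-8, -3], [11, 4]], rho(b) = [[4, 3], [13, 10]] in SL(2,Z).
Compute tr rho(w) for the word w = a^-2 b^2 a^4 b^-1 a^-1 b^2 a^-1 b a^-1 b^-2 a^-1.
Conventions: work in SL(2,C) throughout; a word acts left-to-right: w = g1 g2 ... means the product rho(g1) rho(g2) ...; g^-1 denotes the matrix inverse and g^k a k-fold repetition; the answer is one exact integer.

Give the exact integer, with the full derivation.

rho(a^-1) = [[4, 3], [-11, -8]]
... * rho(a^-1) = [[4, 3], [-11, -8]]  ->  [[-17, -12], [44, 31]]
... * rho(b) = [[4, 3], [13, 10]]  ->  [[-224, -171], [579, 442]]
... * rho(b) = [[4, 3], [13, 10]]  ->  [[-3119, -2382], [8062, 6157]]
... * rho(a) = [[-8, -3], [11, 4]]  ->  [[-1250, -171], [3231, 442]]
... * rho(a) = [[-8, -3], [11, 4]]  ->  [[8119, 3066], [-20986, -7925]]
... * rho(a) = [[-8, -3], [11, 4]]  ->  [[-31226, -12093], [80713, 31258]]
... * rho(a) = [[-8, -3], [11, 4]]  ->  [[116785, 45306], [-301866, -117107]]
... * rho(b^-1) = [[10, -3], [-13, 4]]  ->  [[578872, -169131], [-1496269, 437170]]
... * rho(a^-1) = [[4, 3], [-11, -8]]  ->  [[4175929, 3089664], [-10793946, -7986167]]
... * rho(b) = [[4, 3], [13, 10]]  ->  [[56869348, 43424427], [-146995955, -112243508]]
... * rho(b) = [[4, 3], [13, 10]]  ->  [[791994943, 604852314], [-2047149424, -1563422945]]
... * rho(a^-1) = [[4, 3], [-11, -8]]  ->  [[-3485395682, -2462833683], [9009054699, 6365935288]]
... * rho(b) = [[4, 3], [13, 10]]  ->  [[-45958420607, -35084523876], [118793377540, 90686516977]]
... * rho(a^-1) = [[4, 3], [-11, -8]]  ->  [[202096080208, 142800929187], [-522378176587, -369112003196]]
... * rho(b^-1) = [[10, -3], [-13, 4]]  ->  [[164548722649, -35084523876], [-425325724322, 90686516977]]
... * rho(b^-1) = [[10, -3], [-13, 4]]  ->  [[2101586036878, -633984263451], [-5432181963921, 1638723240874]]
... * rho(a^-1) = [[4, 3], [-11, -8]]  ->  [[15380171045473, 11376632218242], [-39754683505298, -29406331818755]]
tr = 15380171045473 + -29406331818755 = -14026160773282

-14026160773282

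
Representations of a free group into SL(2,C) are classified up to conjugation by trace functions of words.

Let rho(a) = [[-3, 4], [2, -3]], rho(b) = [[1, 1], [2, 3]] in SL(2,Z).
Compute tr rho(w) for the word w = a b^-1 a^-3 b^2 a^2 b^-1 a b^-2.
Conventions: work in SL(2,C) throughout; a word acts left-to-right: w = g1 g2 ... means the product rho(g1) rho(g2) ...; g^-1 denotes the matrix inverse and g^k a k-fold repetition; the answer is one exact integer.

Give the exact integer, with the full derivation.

-6061850

rho(a) = [[-3, 4], [2, -3]]
... * rho(b^-1) = [[3, -1], [-2, 1]]  ->  [[-17, 7], [12, -5]]
... * rho(a^-1) = [[-3, -4], [-2, -3]]  ->  [[37, 47], [-26, -33]]
... * rho(a^-1) = [[-3, -4], [-2, -3]]  ->  [[-205, -289], [144, 203]]
... * rho(a^-1) = [[-3, -4], [-2, -3]]  ->  [[1193, 1687], [-838, -1185]]
... * rho(b) = [[1, 1], [2, 3]]  ->  [[4567, 6254], [-3208, -4393]]
... * rho(b) = [[1, 1], [2, 3]]  ->  [[17075, 23329], [-11994, -16387]]
... * rho(a) = [[-3, 4], [2, -3]]  ->  [[-4567, -1687], [3208, 1185]]
... * rho(a) = [[-3, 4], [2, -3]]  ->  [[10327, -13207], [-7254, 9277]]
... * rho(b^-1) = [[3, -1], [-2, 1]]  ->  [[57395, -23534], [-40316, 16531]]
... * rho(a) = [[-3, 4], [2, -3]]  ->  [[-219253, 300182], [154010, -210857]]
... * rho(b^-1) = [[3, -1], [-2, 1]]  ->  [[-1258123, 519435], [883744, -364867]]
... * rho(b^-1) = [[3, -1], [-2, 1]]  ->  [[-4813239, 1777558], [3380966, -1248611]]
tr = -4813239 + -1248611 = -6061850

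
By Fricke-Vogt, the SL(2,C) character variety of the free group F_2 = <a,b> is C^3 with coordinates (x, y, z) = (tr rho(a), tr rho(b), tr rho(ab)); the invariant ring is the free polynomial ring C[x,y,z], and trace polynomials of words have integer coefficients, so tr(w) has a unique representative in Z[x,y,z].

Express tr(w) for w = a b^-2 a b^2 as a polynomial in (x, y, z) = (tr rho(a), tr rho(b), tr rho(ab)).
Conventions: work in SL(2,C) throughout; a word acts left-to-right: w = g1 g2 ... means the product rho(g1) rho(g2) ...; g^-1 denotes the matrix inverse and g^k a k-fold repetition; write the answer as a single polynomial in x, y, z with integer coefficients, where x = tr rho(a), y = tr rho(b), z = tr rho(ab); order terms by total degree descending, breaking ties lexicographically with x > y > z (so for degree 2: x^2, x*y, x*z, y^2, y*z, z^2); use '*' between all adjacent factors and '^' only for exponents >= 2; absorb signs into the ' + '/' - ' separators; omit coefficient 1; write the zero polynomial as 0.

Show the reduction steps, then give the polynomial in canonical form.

trace(b^2 a) = trace(b)*trace(a b) - trace(a) = y*z - x
use: trace(b^2) = trace(b)*trace(b) - trace(1) = y^2 - 2
use: trace(a b^2 a) = trace(a)*trace(b^2 a) - trace(b^2) = x*y*z - x^2 - y^2 + 2
apply: trace(a b a b) = trace(b a)*trace(b a) - trace(1) = z^2 - 2
use: trace(a b a) = trace(a)*trace(b a) - trace(b) = x*z - y
apply: trace(a b^2 a b) = trace(b)*trace(a b a b) - trace(a b a) = y*z^2 - x*z - y
use: trace(b^-1 a b^2 a) = trace(a b^2 a)*trace(b) - trace(a b^2 a b) = x*y^2*z - x^2*y - y^3 - y*z^2 + x*z + 3*y
trace(a b^-2 a b^2) = trace(b^-1 a b^2 a)*trace(b) - trace(b^-1 a b^2 a b) = x*y^3*z - x^2*y^2 - y^4 - y^2*z^2 + x^2 + 4*y^2 - 2

x*y^3*z - x^2*y^2 - y^4 - y^2*z^2 + x^2 + 4*y^2 - 2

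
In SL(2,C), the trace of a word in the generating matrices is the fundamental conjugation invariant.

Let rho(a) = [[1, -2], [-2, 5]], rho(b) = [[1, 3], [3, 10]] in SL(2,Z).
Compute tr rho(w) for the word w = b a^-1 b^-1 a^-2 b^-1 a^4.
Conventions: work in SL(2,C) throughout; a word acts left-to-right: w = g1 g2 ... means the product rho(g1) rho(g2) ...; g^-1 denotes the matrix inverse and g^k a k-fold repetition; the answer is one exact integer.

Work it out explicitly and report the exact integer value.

rho(b) = [[1, 3], [3, 10]]
... * rho(a^-1) = [[5, 2], [2, 1]]  ->  [[11, 5], [35, 16]]
... * rho(b^-1) = [[10, -3], [-3, 1]]  ->  [[95, -28], [302, -89]]
... * rho(a^-1) = [[5, 2], [2, 1]]  ->  [[419, 162], [1332, 515]]
... * rho(a^-1) = [[5, 2], [2, 1]]  ->  [[2419, 1000], [7690, 3179]]
... * rho(b^-1) = [[10, -3], [-3, 1]]  ->  [[21190, -6257], [67363, -19891]]
... * rho(a) = [[1, -2], [-2, 5]]  ->  [[33704, -73665], [107145, -234181]]
... * rho(a) = [[1, -2], [-2, 5]]  ->  [[181034, -435733], [575507, -1385195]]
... * rho(a) = [[1, -2], [-2, 5]]  ->  [[1052500, -2540733], [3345897, -8076989]]
... * rho(a) = [[1, -2], [-2, 5]]  ->  [[6133966, -14808665], [19499875, -47076739]]
tr = 6133966 + -47076739 = -40942773

-40942773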